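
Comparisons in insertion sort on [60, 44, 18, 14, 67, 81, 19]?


Algorithm: insertion sort
Input: [60, 44, 18, 14, 67, 81, 19]
Sorted: [14, 18, 19, 44, 60, 67, 81]

13


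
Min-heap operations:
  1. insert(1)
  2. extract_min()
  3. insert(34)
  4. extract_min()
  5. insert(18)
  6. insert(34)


insert(1) -> [1]
extract_min()->1, []
insert(34) -> [34]
extract_min()->34, []
insert(18) -> [18]
insert(34) -> [18, 34]

Final heap: [18, 34]


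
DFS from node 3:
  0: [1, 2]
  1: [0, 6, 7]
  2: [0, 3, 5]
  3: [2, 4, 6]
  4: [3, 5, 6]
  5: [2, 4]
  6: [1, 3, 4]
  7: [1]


Visit 3, push [6, 4, 2]
Visit 2, push [5, 0]
Visit 0, push [1]
Visit 1, push [7, 6]
Visit 6, push [4]
Visit 4, push [5]
Visit 5, push []
Visit 7, push []

DFS order: [3, 2, 0, 1, 6, 4, 5, 7]


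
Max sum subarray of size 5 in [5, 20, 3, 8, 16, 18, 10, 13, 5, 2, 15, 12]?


[0:5]: 52
[1:6]: 65
[2:7]: 55
[3:8]: 65
[4:9]: 62
[5:10]: 48
[6:11]: 45
[7:12]: 47

Max: 65 at [1:6]


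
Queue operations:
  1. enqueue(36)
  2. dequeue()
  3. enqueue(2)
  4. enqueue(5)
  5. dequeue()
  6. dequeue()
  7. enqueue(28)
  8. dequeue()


enqueue(36) -> [36]
dequeue()->36, []
enqueue(2) -> [2]
enqueue(5) -> [2, 5]
dequeue()->2, [5]
dequeue()->5, []
enqueue(28) -> [28]
dequeue()->28, []

Final queue: []


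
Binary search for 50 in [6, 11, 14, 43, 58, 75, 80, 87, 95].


Step 1: lo=0, hi=8, mid=4, val=58
Step 2: lo=0, hi=3, mid=1, val=11
Step 3: lo=2, hi=3, mid=2, val=14
Step 4: lo=3, hi=3, mid=3, val=43

Not found


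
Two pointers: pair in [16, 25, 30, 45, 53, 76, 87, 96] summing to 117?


lo=0(16)+hi=7(96)=112
lo=1(25)+hi=7(96)=121
lo=1(25)+hi=6(87)=112
lo=2(30)+hi=6(87)=117

Yes: 30+87=117


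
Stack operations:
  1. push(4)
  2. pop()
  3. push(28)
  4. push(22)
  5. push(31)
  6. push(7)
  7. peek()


push(4) -> [4]
pop()->4, []
push(28) -> [28]
push(22) -> [28, 22]
push(31) -> [28, 22, 31]
push(7) -> [28, 22, 31, 7]
peek()->7

Final stack: [28, 22, 31, 7]


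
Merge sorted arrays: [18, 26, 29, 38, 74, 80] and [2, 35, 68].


Take 2 from B
Take 18 from A
Take 26 from A
Take 29 from A
Take 35 from B
Take 38 from A
Take 68 from B

Merged: [2, 18, 26, 29, 35, 38, 68, 74, 80]


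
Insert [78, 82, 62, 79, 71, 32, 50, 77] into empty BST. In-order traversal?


Insert 78: root
Insert 82: R from 78
Insert 62: L from 78
Insert 79: R from 78 -> L from 82
Insert 71: L from 78 -> R from 62
Insert 32: L from 78 -> L from 62
Insert 50: L from 78 -> L from 62 -> R from 32
Insert 77: L from 78 -> R from 62 -> R from 71

In-order: [32, 50, 62, 71, 77, 78, 79, 82]


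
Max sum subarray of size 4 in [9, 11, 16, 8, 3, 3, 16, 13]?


[0:4]: 44
[1:5]: 38
[2:6]: 30
[3:7]: 30
[4:8]: 35

Max: 44 at [0:4]


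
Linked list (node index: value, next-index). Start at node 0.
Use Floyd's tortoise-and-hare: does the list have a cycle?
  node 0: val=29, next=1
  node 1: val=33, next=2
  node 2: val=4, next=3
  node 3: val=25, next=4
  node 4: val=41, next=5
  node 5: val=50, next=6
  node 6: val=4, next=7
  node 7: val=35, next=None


Floyd's tortoise (slow, +1) and hare (fast, +2):
  init: slow=0, fast=0
  step 1: slow=1, fast=2
  step 2: slow=2, fast=4
  step 3: slow=3, fast=6
  step 4: fast 6->7->None, no cycle

Cycle: no


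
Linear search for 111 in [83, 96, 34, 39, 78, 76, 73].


i=0: 83!=111
i=1: 96!=111
i=2: 34!=111
i=3: 39!=111
i=4: 78!=111
i=5: 76!=111
i=6: 73!=111

Not found, 7 comps


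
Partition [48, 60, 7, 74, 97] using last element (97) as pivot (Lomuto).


Pivot: 97
  48 <= 97: advance i (no swap)
  60 <= 97: advance i (no swap)
  7 <= 97: advance i (no swap)
  74 <= 97: advance i (no swap)
Place pivot at 4: [48, 60, 7, 74, 97]

Partitioned: [48, 60, 7, 74, 97]


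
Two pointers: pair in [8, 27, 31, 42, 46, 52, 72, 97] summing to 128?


lo=0(8)+hi=7(97)=105
lo=1(27)+hi=7(97)=124
lo=2(31)+hi=7(97)=128

Yes: 31+97=128


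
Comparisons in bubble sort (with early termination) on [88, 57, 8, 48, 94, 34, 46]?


Algorithm: bubble sort (with early termination)
Input: [88, 57, 8, 48, 94, 34, 46]
Sorted: [8, 34, 46, 48, 57, 88, 94]

20


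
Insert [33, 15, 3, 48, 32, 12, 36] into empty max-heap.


Insert 33: [33]
Insert 15: [33, 15]
Insert 3: [33, 15, 3]
Insert 48: [48, 33, 3, 15]
Insert 32: [48, 33, 3, 15, 32]
Insert 12: [48, 33, 12, 15, 32, 3]
Insert 36: [48, 33, 36, 15, 32, 3, 12]

Final heap: [48, 33, 36, 15, 32, 3, 12]


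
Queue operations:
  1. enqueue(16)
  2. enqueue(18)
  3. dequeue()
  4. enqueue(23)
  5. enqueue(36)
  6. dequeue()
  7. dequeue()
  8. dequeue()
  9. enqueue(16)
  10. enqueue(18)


enqueue(16) -> [16]
enqueue(18) -> [16, 18]
dequeue()->16, [18]
enqueue(23) -> [18, 23]
enqueue(36) -> [18, 23, 36]
dequeue()->18, [23, 36]
dequeue()->23, [36]
dequeue()->36, []
enqueue(16) -> [16]
enqueue(18) -> [16, 18]

Final queue: [16, 18]


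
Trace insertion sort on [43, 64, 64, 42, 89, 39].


Initial: [43, 64, 64, 42, 89, 39]
Insert 64: [43, 64, 64, 42, 89, 39]
Insert 64: [43, 64, 64, 42, 89, 39]
Insert 42: [42, 43, 64, 64, 89, 39]
Insert 89: [42, 43, 64, 64, 89, 39]
Insert 39: [39, 42, 43, 64, 64, 89]

Sorted: [39, 42, 43, 64, 64, 89]


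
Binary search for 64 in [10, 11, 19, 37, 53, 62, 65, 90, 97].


Step 1: lo=0, hi=8, mid=4, val=53
Step 2: lo=5, hi=8, mid=6, val=65
Step 3: lo=5, hi=5, mid=5, val=62

Not found


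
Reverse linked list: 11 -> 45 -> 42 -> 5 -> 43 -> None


Step 1: curr=11, set curr.next=prev(None) | reversed so far: 11
Step 2: curr=45, set curr.next=prev(11) | reversed so far: 45 -> 11
Step 3: curr=42, set curr.next=prev(45) | reversed so far: 42 -> 45 -> 11
Step 4: curr=5, set curr.next=prev(42) | reversed so far: 5 -> 42 -> 45 -> 11
Step 5: curr=43, set curr.next=prev(5) | reversed so far: 43 -> 5 -> 42 -> 45 -> 11

43 -> 5 -> 42 -> 45 -> 11 -> None


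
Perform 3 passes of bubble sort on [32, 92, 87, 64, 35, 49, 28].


Initial: [32, 92, 87, 64, 35, 49, 28]
Pass 1: [32, 87, 64, 35, 49, 28, 92] (5 swaps)
Pass 2: [32, 64, 35, 49, 28, 87, 92] (4 swaps)
Pass 3: [32, 35, 49, 28, 64, 87, 92] (3 swaps)

After 3 passes: [32, 35, 49, 28, 64, 87, 92]


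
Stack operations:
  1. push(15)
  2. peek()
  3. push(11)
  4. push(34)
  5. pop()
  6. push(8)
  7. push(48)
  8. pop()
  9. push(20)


push(15) -> [15]
peek()->15
push(11) -> [15, 11]
push(34) -> [15, 11, 34]
pop()->34, [15, 11]
push(8) -> [15, 11, 8]
push(48) -> [15, 11, 8, 48]
pop()->48, [15, 11, 8]
push(20) -> [15, 11, 8, 20]

Final stack: [15, 11, 8, 20]


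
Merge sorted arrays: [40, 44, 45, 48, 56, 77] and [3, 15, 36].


Take 3 from B
Take 15 from B
Take 36 from B

Merged: [3, 15, 36, 40, 44, 45, 48, 56, 77]


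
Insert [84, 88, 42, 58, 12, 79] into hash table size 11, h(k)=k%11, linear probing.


Insert 84: h=7 -> slot 7
Insert 88: h=0 -> slot 0
Insert 42: h=9 -> slot 9
Insert 58: h=3 -> slot 3
Insert 12: h=1 -> slot 1
Insert 79: h=2 -> slot 2

Table: [88, 12, 79, 58, None, None, None, 84, None, 42, None]


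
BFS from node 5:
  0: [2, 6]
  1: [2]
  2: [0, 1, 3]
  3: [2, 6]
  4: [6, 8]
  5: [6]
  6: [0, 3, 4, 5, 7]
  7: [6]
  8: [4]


Visit 5, enqueue [6]
Visit 6, enqueue [0, 3, 4, 7]
Visit 0, enqueue [2]
Visit 3, enqueue []
Visit 4, enqueue [8]
Visit 7, enqueue []
Visit 2, enqueue [1]
Visit 8, enqueue []
Visit 1, enqueue []

BFS order: [5, 6, 0, 3, 4, 7, 2, 8, 1]


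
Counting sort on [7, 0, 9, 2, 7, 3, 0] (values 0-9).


Input: [7, 0, 9, 2, 7, 3, 0]
Counts: [2, 0, 1, 1, 0, 0, 0, 2, 0, 1]

Sorted: [0, 0, 2, 3, 7, 7, 9]


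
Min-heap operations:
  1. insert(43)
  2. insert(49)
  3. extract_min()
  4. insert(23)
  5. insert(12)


insert(43) -> [43]
insert(49) -> [43, 49]
extract_min()->43, [49]
insert(23) -> [23, 49]
insert(12) -> [12, 49, 23]

Final heap: [12, 49, 23]


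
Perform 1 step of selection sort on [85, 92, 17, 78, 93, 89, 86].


Initial: [85, 92, 17, 78, 93, 89, 86]
Step 1: min=17 at 2
  Swap: [17, 92, 85, 78, 93, 89, 86]

After 1 step: [17, 92, 85, 78, 93, 89, 86]


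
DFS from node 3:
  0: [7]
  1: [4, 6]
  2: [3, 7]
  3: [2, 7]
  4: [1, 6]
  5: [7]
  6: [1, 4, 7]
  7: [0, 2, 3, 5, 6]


Visit 3, push [7, 2]
Visit 2, push [7]
Visit 7, push [6, 5, 0]
Visit 0, push []
Visit 5, push []
Visit 6, push [4, 1]
Visit 1, push [4]
Visit 4, push []

DFS order: [3, 2, 7, 0, 5, 6, 1, 4]


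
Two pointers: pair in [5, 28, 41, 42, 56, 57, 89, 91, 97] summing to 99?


lo=0(5)+hi=8(97)=102
lo=0(5)+hi=7(91)=96
lo=1(28)+hi=7(91)=119
lo=1(28)+hi=6(89)=117
lo=1(28)+hi=5(57)=85
lo=2(41)+hi=5(57)=98
lo=3(42)+hi=5(57)=99

Yes: 42+57=99


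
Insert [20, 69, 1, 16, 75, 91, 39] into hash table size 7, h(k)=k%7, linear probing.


Insert 20: h=6 -> slot 6
Insert 69: h=6, 1 probes -> slot 0
Insert 1: h=1 -> slot 1
Insert 16: h=2 -> slot 2
Insert 75: h=5 -> slot 5
Insert 91: h=0, 3 probes -> slot 3
Insert 39: h=4 -> slot 4

Table: [69, 1, 16, 91, 39, 75, 20]


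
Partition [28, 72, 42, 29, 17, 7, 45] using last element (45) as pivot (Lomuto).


Pivot: 45
  28 <= 45: advance i (no swap)
  42 <= 45: swap -> [28, 42, 72, 29, 17, 7, 45]
  29 <= 45: swap -> [28, 42, 29, 72, 17, 7, 45]
  17 <= 45: swap -> [28, 42, 29, 17, 72, 7, 45]
  7 <= 45: swap -> [28, 42, 29, 17, 7, 72, 45]
Place pivot at 5: [28, 42, 29, 17, 7, 45, 72]

Partitioned: [28, 42, 29, 17, 7, 45, 72]


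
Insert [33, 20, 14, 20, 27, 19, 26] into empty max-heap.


Insert 33: [33]
Insert 20: [33, 20]
Insert 14: [33, 20, 14]
Insert 20: [33, 20, 14, 20]
Insert 27: [33, 27, 14, 20, 20]
Insert 19: [33, 27, 19, 20, 20, 14]
Insert 26: [33, 27, 26, 20, 20, 14, 19]

Final heap: [33, 27, 26, 20, 20, 14, 19]


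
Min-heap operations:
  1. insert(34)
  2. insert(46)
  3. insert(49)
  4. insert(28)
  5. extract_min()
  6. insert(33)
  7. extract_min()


insert(34) -> [34]
insert(46) -> [34, 46]
insert(49) -> [34, 46, 49]
insert(28) -> [28, 34, 49, 46]
extract_min()->28, [34, 46, 49]
insert(33) -> [33, 34, 49, 46]
extract_min()->33, [34, 46, 49]

Final heap: [34, 46, 49]


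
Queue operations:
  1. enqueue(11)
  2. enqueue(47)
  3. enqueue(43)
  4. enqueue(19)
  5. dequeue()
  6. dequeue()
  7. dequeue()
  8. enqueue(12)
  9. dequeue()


enqueue(11) -> [11]
enqueue(47) -> [11, 47]
enqueue(43) -> [11, 47, 43]
enqueue(19) -> [11, 47, 43, 19]
dequeue()->11, [47, 43, 19]
dequeue()->47, [43, 19]
dequeue()->43, [19]
enqueue(12) -> [19, 12]
dequeue()->19, [12]

Final queue: [12]


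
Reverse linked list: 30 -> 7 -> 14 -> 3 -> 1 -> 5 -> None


Step 1: curr=30, set curr.next=prev(None) | reversed so far: 30
Step 2: curr=7, set curr.next=prev(30) | reversed so far: 7 -> 30
Step 3: curr=14, set curr.next=prev(7) | reversed so far: 14 -> 7 -> 30
Step 4: curr=3, set curr.next=prev(14) | reversed so far: 3 -> 14 -> 7 -> 30
Step 5: curr=1, set curr.next=prev(3) | reversed so far: 1 -> 3 -> 14 -> 7 -> 30
Step 6: curr=5, set curr.next=prev(1) | reversed so far: 5 -> 1 -> 3 -> 14 -> 7 -> 30

5 -> 1 -> 3 -> 14 -> 7 -> 30 -> None


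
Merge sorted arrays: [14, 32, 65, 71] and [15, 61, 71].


Take 14 from A
Take 15 from B
Take 32 from A
Take 61 from B
Take 65 from A
Take 71 from A

Merged: [14, 15, 32, 61, 65, 71, 71]


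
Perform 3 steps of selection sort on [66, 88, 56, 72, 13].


Initial: [66, 88, 56, 72, 13]
Step 1: min=13 at 4
  Swap: [13, 88, 56, 72, 66]
Step 2: min=56 at 2
  Swap: [13, 56, 88, 72, 66]
Step 3: min=66 at 4
  Swap: [13, 56, 66, 72, 88]

After 3 steps: [13, 56, 66, 72, 88]


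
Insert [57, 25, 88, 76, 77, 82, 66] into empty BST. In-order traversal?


Insert 57: root
Insert 25: L from 57
Insert 88: R from 57
Insert 76: R from 57 -> L from 88
Insert 77: R from 57 -> L from 88 -> R from 76
Insert 82: R from 57 -> L from 88 -> R from 76 -> R from 77
Insert 66: R from 57 -> L from 88 -> L from 76

In-order: [25, 57, 66, 76, 77, 82, 88]


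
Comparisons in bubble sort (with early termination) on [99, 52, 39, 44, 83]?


Algorithm: bubble sort (with early termination)
Input: [99, 52, 39, 44, 83]
Sorted: [39, 44, 52, 83, 99]

9


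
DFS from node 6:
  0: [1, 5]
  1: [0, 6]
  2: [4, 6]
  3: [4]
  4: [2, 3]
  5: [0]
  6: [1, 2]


Visit 6, push [2, 1]
Visit 1, push [0]
Visit 0, push [5]
Visit 5, push []
Visit 2, push [4]
Visit 4, push [3]
Visit 3, push []

DFS order: [6, 1, 0, 5, 2, 4, 3]


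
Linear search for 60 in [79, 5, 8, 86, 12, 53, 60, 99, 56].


i=0: 79!=60
i=1: 5!=60
i=2: 8!=60
i=3: 86!=60
i=4: 12!=60
i=5: 53!=60
i=6: 60==60 found!

Found at 6, 7 comps


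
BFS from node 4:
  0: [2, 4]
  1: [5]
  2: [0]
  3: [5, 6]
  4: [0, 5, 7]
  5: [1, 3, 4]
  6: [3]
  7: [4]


Visit 4, enqueue [0, 5, 7]
Visit 0, enqueue [2]
Visit 5, enqueue [1, 3]
Visit 7, enqueue []
Visit 2, enqueue []
Visit 1, enqueue []
Visit 3, enqueue [6]
Visit 6, enqueue []

BFS order: [4, 0, 5, 7, 2, 1, 3, 6]


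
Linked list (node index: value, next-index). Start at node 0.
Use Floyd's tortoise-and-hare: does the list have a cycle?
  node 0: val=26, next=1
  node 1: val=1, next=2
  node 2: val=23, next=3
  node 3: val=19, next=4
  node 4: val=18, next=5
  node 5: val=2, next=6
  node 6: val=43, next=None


Floyd's tortoise (slow, +1) and hare (fast, +2):
  init: slow=0, fast=0
  step 1: slow=1, fast=2
  step 2: slow=2, fast=4
  step 3: slow=3, fast=6
  step 4: fast -> None, no cycle

Cycle: no


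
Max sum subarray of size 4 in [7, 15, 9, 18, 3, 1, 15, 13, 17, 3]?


[0:4]: 49
[1:5]: 45
[2:6]: 31
[3:7]: 37
[4:8]: 32
[5:9]: 46
[6:10]: 48

Max: 49 at [0:4]


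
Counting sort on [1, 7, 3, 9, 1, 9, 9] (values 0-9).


Input: [1, 7, 3, 9, 1, 9, 9]
Counts: [0, 2, 0, 1, 0, 0, 0, 1, 0, 3]

Sorted: [1, 1, 3, 7, 9, 9, 9]


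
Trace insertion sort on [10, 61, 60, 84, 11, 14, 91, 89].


Initial: [10, 61, 60, 84, 11, 14, 91, 89]
Insert 61: [10, 61, 60, 84, 11, 14, 91, 89]
Insert 60: [10, 60, 61, 84, 11, 14, 91, 89]
Insert 84: [10, 60, 61, 84, 11, 14, 91, 89]
Insert 11: [10, 11, 60, 61, 84, 14, 91, 89]
Insert 14: [10, 11, 14, 60, 61, 84, 91, 89]
Insert 91: [10, 11, 14, 60, 61, 84, 91, 89]
Insert 89: [10, 11, 14, 60, 61, 84, 89, 91]

Sorted: [10, 11, 14, 60, 61, 84, 89, 91]


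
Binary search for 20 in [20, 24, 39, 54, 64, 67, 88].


Step 1: lo=0, hi=6, mid=3, val=54
Step 2: lo=0, hi=2, mid=1, val=24
Step 3: lo=0, hi=0, mid=0, val=20

Found at index 0


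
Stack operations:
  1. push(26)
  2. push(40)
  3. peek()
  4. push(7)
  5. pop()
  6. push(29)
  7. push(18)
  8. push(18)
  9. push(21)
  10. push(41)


push(26) -> [26]
push(40) -> [26, 40]
peek()->40
push(7) -> [26, 40, 7]
pop()->7, [26, 40]
push(29) -> [26, 40, 29]
push(18) -> [26, 40, 29, 18]
push(18) -> [26, 40, 29, 18, 18]
push(21) -> [26, 40, 29, 18, 18, 21]
push(41) -> [26, 40, 29, 18, 18, 21, 41]

Final stack: [26, 40, 29, 18, 18, 21, 41]


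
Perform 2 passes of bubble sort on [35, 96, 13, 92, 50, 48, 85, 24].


Initial: [35, 96, 13, 92, 50, 48, 85, 24]
Pass 1: [35, 13, 92, 50, 48, 85, 24, 96] (6 swaps)
Pass 2: [13, 35, 50, 48, 85, 24, 92, 96] (5 swaps)

After 2 passes: [13, 35, 50, 48, 85, 24, 92, 96]


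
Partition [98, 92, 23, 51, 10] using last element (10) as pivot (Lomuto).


Pivot: 10
Place pivot at 0: [10, 92, 23, 51, 98]

Partitioned: [10, 92, 23, 51, 98]


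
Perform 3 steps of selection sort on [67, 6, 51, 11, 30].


Initial: [67, 6, 51, 11, 30]
Step 1: min=6 at 1
  Swap: [6, 67, 51, 11, 30]
Step 2: min=11 at 3
  Swap: [6, 11, 51, 67, 30]
Step 3: min=30 at 4
  Swap: [6, 11, 30, 67, 51]

After 3 steps: [6, 11, 30, 67, 51]


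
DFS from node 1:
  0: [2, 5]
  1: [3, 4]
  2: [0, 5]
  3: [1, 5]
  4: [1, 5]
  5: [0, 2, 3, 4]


Visit 1, push [4, 3]
Visit 3, push [5]
Visit 5, push [4, 2, 0]
Visit 0, push [2]
Visit 2, push []
Visit 4, push []

DFS order: [1, 3, 5, 0, 2, 4]


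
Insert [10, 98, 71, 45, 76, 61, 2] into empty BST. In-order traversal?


Insert 10: root
Insert 98: R from 10
Insert 71: R from 10 -> L from 98
Insert 45: R from 10 -> L from 98 -> L from 71
Insert 76: R from 10 -> L from 98 -> R from 71
Insert 61: R from 10 -> L from 98 -> L from 71 -> R from 45
Insert 2: L from 10

In-order: [2, 10, 45, 61, 71, 76, 98]


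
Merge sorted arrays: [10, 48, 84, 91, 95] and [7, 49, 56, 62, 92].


Take 7 from B
Take 10 from A
Take 48 from A
Take 49 from B
Take 56 from B
Take 62 from B
Take 84 from A
Take 91 from A
Take 92 from B

Merged: [7, 10, 48, 49, 56, 62, 84, 91, 92, 95]


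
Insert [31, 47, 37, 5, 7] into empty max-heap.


Insert 31: [31]
Insert 47: [47, 31]
Insert 37: [47, 31, 37]
Insert 5: [47, 31, 37, 5]
Insert 7: [47, 31, 37, 5, 7]

Final heap: [47, 31, 37, 5, 7]


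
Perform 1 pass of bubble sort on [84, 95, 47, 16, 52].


Initial: [84, 95, 47, 16, 52]
Pass 1: [84, 47, 16, 52, 95] (3 swaps)

After 1 pass: [84, 47, 16, 52, 95]


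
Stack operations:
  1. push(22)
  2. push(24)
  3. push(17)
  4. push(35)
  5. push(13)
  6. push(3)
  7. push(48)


push(22) -> [22]
push(24) -> [22, 24]
push(17) -> [22, 24, 17]
push(35) -> [22, 24, 17, 35]
push(13) -> [22, 24, 17, 35, 13]
push(3) -> [22, 24, 17, 35, 13, 3]
push(48) -> [22, 24, 17, 35, 13, 3, 48]

Final stack: [22, 24, 17, 35, 13, 3, 48]


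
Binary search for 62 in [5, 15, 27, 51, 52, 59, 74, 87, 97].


Step 1: lo=0, hi=8, mid=4, val=52
Step 2: lo=5, hi=8, mid=6, val=74
Step 3: lo=5, hi=5, mid=5, val=59

Not found


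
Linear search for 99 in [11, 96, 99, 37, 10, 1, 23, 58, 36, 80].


i=0: 11!=99
i=1: 96!=99
i=2: 99==99 found!

Found at 2, 3 comps


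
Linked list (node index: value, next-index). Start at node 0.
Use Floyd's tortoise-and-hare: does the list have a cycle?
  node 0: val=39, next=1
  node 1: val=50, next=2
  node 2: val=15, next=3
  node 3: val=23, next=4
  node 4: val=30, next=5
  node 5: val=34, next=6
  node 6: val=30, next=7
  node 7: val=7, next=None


Floyd's tortoise (slow, +1) and hare (fast, +2):
  init: slow=0, fast=0
  step 1: slow=1, fast=2
  step 2: slow=2, fast=4
  step 3: slow=3, fast=6
  step 4: fast 6->7->None, no cycle

Cycle: no


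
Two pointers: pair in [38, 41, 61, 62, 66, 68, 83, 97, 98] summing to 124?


lo=0(38)+hi=8(98)=136
lo=0(38)+hi=7(97)=135
lo=0(38)+hi=6(83)=121
lo=1(41)+hi=6(83)=124

Yes: 41+83=124


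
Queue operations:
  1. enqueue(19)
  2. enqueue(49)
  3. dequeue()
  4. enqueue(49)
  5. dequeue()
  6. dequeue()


enqueue(19) -> [19]
enqueue(49) -> [19, 49]
dequeue()->19, [49]
enqueue(49) -> [49, 49]
dequeue()->49, [49]
dequeue()->49, []

Final queue: []


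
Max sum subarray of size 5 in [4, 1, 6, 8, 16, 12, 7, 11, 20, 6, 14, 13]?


[0:5]: 35
[1:6]: 43
[2:7]: 49
[3:8]: 54
[4:9]: 66
[5:10]: 56
[6:11]: 58
[7:12]: 64

Max: 66 at [4:9]


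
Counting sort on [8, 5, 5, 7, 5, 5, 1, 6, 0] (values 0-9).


Input: [8, 5, 5, 7, 5, 5, 1, 6, 0]
Counts: [1, 1, 0, 0, 0, 4, 1, 1, 1, 0]

Sorted: [0, 1, 5, 5, 5, 5, 6, 7, 8]


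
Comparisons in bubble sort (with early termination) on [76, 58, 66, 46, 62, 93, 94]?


Algorithm: bubble sort (with early termination)
Input: [76, 58, 66, 46, 62, 93, 94]
Sorted: [46, 58, 62, 66, 76, 93, 94]

18


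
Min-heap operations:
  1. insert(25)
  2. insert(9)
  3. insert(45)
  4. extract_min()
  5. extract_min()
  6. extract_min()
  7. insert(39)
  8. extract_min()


insert(25) -> [25]
insert(9) -> [9, 25]
insert(45) -> [9, 25, 45]
extract_min()->9, [25, 45]
extract_min()->25, [45]
extract_min()->45, []
insert(39) -> [39]
extract_min()->39, []

Final heap: []


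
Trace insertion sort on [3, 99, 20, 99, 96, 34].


Initial: [3, 99, 20, 99, 96, 34]
Insert 99: [3, 99, 20, 99, 96, 34]
Insert 20: [3, 20, 99, 99, 96, 34]
Insert 99: [3, 20, 99, 99, 96, 34]
Insert 96: [3, 20, 96, 99, 99, 34]
Insert 34: [3, 20, 34, 96, 99, 99]

Sorted: [3, 20, 34, 96, 99, 99]


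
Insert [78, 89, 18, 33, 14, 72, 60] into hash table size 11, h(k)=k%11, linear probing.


Insert 78: h=1 -> slot 1
Insert 89: h=1, 1 probes -> slot 2
Insert 18: h=7 -> slot 7
Insert 33: h=0 -> slot 0
Insert 14: h=3 -> slot 3
Insert 72: h=6 -> slot 6
Insert 60: h=5 -> slot 5

Table: [33, 78, 89, 14, None, 60, 72, 18, None, None, None]


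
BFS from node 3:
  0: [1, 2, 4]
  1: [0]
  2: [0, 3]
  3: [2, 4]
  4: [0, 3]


Visit 3, enqueue [2, 4]
Visit 2, enqueue [0]
Visit 4, enqueue []
Visit 0, enqueue [1]
Visit 1, enqueue []

BFS order: [3, 2, 4, 0, 1]


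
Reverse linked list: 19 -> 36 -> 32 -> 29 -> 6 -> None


Step 1: curr=19, set curr.next=prev(None) | reversed so far: 19
Step 2: curr=36, set curr.next=prev(19) | reversed so far: 36 -> 19
Step 3: curr=32, set curr.next=prev(36) | reversed so far: 32 -> 36 -> 19
Step 4: curr=29, set curr.next=prev(32) | reversed so far: 29 -> 32 -> 36 -> 19
Step 5: curr=6, set curr.next=prev(29) | reversed so far: 6 -> 29 -> 32 -> 36 -> 19

6 -> 29 -> 32 -> 36 -> 19 -> None


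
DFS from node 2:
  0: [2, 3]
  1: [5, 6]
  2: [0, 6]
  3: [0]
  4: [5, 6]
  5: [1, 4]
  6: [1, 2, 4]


Visit 2, push [6, 0]
Visit 0, push [3]
Visit 3, push []
Visit 6, push [4, 1]
Visit 1, push [5]
Visit 5, push [4]
Visit 4, push []

DFS order: [2, 0, 3, 6, 1, 5, 4]


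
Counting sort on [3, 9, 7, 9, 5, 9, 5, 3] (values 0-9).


Input: [3, 9, 7, 9, 5, 9, 5, 3]
Counts: [0, 0, 0, 2, 0, 2, 0, 1, 0, 3]

Sorted: [3, 3, 5, 5, 7, 9, 9, 9]


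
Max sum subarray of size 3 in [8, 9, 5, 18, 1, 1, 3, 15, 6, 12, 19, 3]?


[0:3]: 22
[1:4]: 32
[2:5]: 24
[3:6]: 20
[4:7]: 5
[5:8]: 19
[6:9]: 24
[7:10]: 33
[8:11]: 37
[9:12]: 34

Max: 37 at [8:11]


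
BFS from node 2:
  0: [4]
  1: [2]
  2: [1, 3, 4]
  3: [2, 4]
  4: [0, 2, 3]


Visit 2, enqueue [1, 3, 4]
Visit 1, enqueue []
Visit 3, enqueue []
Visit 4, enqueue [0]
Visit 0, enqueue []

BFS order: [2, 1, 3, 4, 0]


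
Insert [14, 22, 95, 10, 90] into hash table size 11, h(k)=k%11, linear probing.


Insert 14: h=3 -> slot 3
Insert 22: h=0 -> slot 0
Insert 95: h=7 -> slot 7
Insert 10: h=10 -> slot 10
Insert 90: h=2 -> slot 2

Table: [22, None, 90, 14, None, None, None, 95, None, None, 10]


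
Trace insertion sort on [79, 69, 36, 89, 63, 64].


Initial: [79, 69, 36, 89, 63, 64]
Insert 69: [69, 79, 36, 89, 63, 64]
Insert 36: [36, 69, 79, 89, 63, 64]
Insert 89: [36, 69, 79, 89, 63, 64]
Insert 63: [36, 63, 69, 79, 89, 64]
Insert 64: [36, 63, 64, 69, 79, 89]

Sorted: [36, 63, 64, 69, 79, 89]


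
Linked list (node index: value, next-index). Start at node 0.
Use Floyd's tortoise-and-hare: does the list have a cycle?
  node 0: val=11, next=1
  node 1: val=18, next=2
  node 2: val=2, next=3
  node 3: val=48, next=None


Floyd's tortoise (slow, +1) and hare (fast, +2):
  init: slow=0, fast=0
  step 1: slow=1, fast=2
  step 2: fast 2->3->None, no cycle

Cycle: no


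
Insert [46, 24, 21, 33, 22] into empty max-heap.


Insert 46: [46]
Insert 24: [46, 24]
Insert 21: [46, 24, 21]
Insert 33: [46, 33, 21, 24]
Insert 22: [46, 33, 21, 24, 22]

Final heap: [46, 33, 21, 24, 22]


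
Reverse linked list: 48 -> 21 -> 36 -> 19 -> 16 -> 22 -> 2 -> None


Step 1: curr=48, set curr.next=prev(None) | reversed so far: 48
Step 2: curr=21, set curr.next=prev(48) | reversed so far: 21 -> 48
Step 3: curr=36, set curr.next=prev(21) | reversed so far: 36 -> 21 -> 48
Step 4: curr=19, set curr.next=prev(36) | reversed so far: 19 -> 36 -> 21 -> 48
Step 5: curr=16, set curr.next=prev(19) | reversed so far: 16 -> 19 -> 36 -> 21 -> 48
Step 6: curr=22, set curr.next=prev(16) | reversed so far: 22 -> 16 -> 19 -> 36 -> 21 -> 48
Step 7: curr=2, set curr.next=prev(22) | reversed so far: 2 -> 22 -> 16 -> 19 -> 36 -> 21 -> 48

2 -> 22 -> 16 -> 19 -> 36 -> 21 -> 48 -> None


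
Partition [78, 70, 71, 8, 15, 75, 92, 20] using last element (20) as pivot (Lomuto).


Pivot: 20
  8 <= 20: swap -> [8, 70, 71, 78, 15, 75, 92, 20]
  15 <= 20: swap -> [8, 15, 71, 78, 70, 75, 92, 20]
Place pivot at 2: [8, 15, 20, 78, 70, 75, 92, 71]

Partitioned: [8, 15, 20, 78, 70, 75, 92, 71]


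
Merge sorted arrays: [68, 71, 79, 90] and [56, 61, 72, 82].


Take 56 from B
Take 61 from B
Take 68 from A
Take 71 from A
Take 72 from B
Take 79 from A
Take 82 from B

Merged: [56, 61, 68, 71, 72, 79, 82, 90]


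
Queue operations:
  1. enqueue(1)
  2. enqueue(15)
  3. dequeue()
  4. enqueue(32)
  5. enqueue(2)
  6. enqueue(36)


enqueue(1) -> [1]
enqueue(15) -> [1, 15]
dequeue()->1, [15]
enqueue(32) -> [15, 32]
enqueue(2) -> [15, 32, 2]
enqueue(36) -> [15, 32, 2, 36]

Final queue: [15, 32, 2, 36]


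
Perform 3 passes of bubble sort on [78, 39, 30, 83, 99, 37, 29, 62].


Initial: [78, 39, 30, 83, 99, 37, 29, 62]
Pass 1: [39, 30, 78, 83, 37, 29, 62, 99] (5 swaps)
Pass 2: [30, 39, 78, 37, 29, 62, 83, 99] (4 swaps)
Pass 3: [30, 39, 37, 29, 62, 78, 83, 99] (3 swaps)

After 3 passes: [30, 39, 37, 29, 62, 78, 83, 99]


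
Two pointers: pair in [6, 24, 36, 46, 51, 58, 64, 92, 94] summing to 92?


lo=0(6)+hi=8(94)=100
lo=0(6)+hi=7(92)=98
lo=0(6)+hi=6(64)=70
lo=1(24)+hi=6(64)=88
lo=2(36)+hi=6(64)=100
lo=2(36)+hi=5(58)=94
lo=2(36)+hi=4(51)=87
lo=3(46)+hi=4(51)=97

No pair found


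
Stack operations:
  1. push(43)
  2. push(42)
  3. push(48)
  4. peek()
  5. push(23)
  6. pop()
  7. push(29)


push(43) -> [43]
push(42) -> [43, 42]
push(48) -> [43, 42, 48]
peek()->48
push(23) -> [43, 42, 48, 23]
pop()->23, [43, 42, 48]
push(29) -> [43, 42, 48, 29]

Final stack: [43, 42, 48, 29]


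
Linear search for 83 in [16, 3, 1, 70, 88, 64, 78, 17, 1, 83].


i=0: 16!=83
i=1: 3!=83
i=2: 1!=83
i=3: 70!=83
i=4: 88!=83
i=5: 64!=83
i=6: 78!=83
i=7: 17!=83
i=8: 1!=83
i=9: 83==83 found!

Found at 9, 10 comps


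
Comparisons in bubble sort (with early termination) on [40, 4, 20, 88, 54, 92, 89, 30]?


Algorithm: bubble sort (with early termination)
Input: [40, 4, 20, 88, 54, 92, 89, 30]
Sorted: [4, 20, 30, 40, 54, 88, 89, 92]

27


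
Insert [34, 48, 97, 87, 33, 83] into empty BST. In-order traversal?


Insert 34: root
Insert 48: R from 34
Insert 97: R from 34 -> R from 48
Insert 87: R from 34 -> R from 48 -> L from 97
Insert 33: L from 34
Insert 83: R from 34 -> R from 48 -> L from 97 -> L from 87

In-order: [33, 34, 48, 83, 87, 97]


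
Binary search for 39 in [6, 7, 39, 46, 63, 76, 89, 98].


Step 1: lo=0, hi=7, mid=3, val=46
Step 2: lo=0, hi=2, mid=1, val=7
Step 3: lo=2, hi=2, mid=2, val=39

Found at index 2


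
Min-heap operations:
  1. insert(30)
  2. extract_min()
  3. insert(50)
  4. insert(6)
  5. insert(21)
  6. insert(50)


insert(30) -> [30]
extract_min()->30, []
insert(50) -> [50]
insert(6) -> [6, 50]
insert(21) -> [6, 50, 21]
insert(50) -> [6, 50, 21, 50]

Final heap: [6, 50, 21, 50]


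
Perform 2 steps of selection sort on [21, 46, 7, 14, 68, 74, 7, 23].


Initial: [21, 46, 7, 14, 68, 74, 7, 23]
Step 1: min=7 at 2
  Swap: [7, 46, 21, 14, 68, 74, 7, 23]
Step 2: min=7 at 6
  Swap: [7, 7, 21, 14, 68, 74, 46, 23]

After 2 steps: [7, 7, 21, 14, 68, 74, 46, 23]


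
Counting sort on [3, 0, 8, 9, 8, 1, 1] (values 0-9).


Input: [3, 0, 8, 9, 8, 1, 1]
Counts: [1, 2, 0, 1, 0, 0, 0, 0, 2, 1]

Sorted: [0, 1, 1, 3, 8, 8, 9]


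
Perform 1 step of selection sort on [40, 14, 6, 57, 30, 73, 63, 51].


Initial: [40, 14, 6, 57, 30, 73, 63, 51]
Step 1: min=6 at 2
  Swap: [6, 14, 40, 57, 30, 73, 63, 51]

After 1 step: [6, 14, 40, 57, 30, 73, 63, 51]


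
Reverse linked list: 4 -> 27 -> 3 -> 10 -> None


Step 1: curr=4, set curr.next=prev(None) | reversed so far: 4
Step 2: curr=27, set curr.next=prev(4) | reversed so far: 27 -> 4
Step 3: curr=3, set curr.next=prev(27) | reversed so far: 3 -> 27 -> 4
Step 4: curr=10, set curr.next=prev(3) | reversed so far: 10 -> 3 -> 27 -> 4

10 -> 3 -> 27 -> 4 -> None


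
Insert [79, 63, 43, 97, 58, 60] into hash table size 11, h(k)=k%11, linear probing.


Insert 79: h=2 -> slot 2
Insert 63: h=8 -> slot 8
Insert 43: h=10 -> slot 10
Insert 97: h=9 -> slot 9
Insert 58: h=3 -> slot 3
Insert 60: h=5 -> slot 5

Table: [None, None, 79, 58, None, 60, None, None, 63, 97, 43]


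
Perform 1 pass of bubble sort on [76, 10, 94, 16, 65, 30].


Initial: [76, 10, 94, 16, 65, 30]
Pass 1: [10, 76, 16, 65, 30, 94] (4 swaps)

After 1 pass: [10, 76, 16, 65, 30, 94]


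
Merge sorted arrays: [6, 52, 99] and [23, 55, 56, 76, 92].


Take 6 from A
Take 23 from B
Take 52 from A
Take 55 from B
Take 56 from B
Take 76 from B
Take 92 from B

Merged: [6, 23, 52, 55, 56, 76, 92, 99]


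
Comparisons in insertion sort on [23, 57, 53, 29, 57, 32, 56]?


Algorithm: insertion sort
Input: [23, 57, 53, 29, 57, 32, 56]
Sorted: [23, 29, 32, 53, 56, 57, 57]

14


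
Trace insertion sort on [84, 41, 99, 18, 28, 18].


Initial: [84, 41, 99, 18, 28, 18]
Insert 41: [41, 84, 99, 18, 28, 18]
Insert 99: [41, 84, 99, 18, 28, 18]
Insert 18: [18, 41, 84, 99, 28, 18]
Insert 28: [18, 28, 41, 84, 99, 18]
Insert 18: [18, 18, 28, 41, 84, 99]

Sorted: [18, 18, 28, 41, 84, 99]


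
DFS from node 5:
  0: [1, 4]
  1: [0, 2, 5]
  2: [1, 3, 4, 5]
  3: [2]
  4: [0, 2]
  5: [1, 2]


Visit 5, push [2, 1]
Visit 1, push [2, 0]
Visit 0, push [4]
Visit 4, push [2]
Visit 2, push [3]
Visit 3, push []

DFS order: [5, 1, 0, 4, 2, 3]


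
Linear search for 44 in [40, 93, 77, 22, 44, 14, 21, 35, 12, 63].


i=0: 40!=44
i=1: 93!=44
i=2: 77!=44
i=3: 22!=44
i=4: 44==44 found!

Found at 4, 5 comps


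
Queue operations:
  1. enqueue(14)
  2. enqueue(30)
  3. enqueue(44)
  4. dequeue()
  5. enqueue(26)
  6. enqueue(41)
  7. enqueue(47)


enqueue(14) -> [14]
enqueue(30) -> [14, 30]
enqueue(44) -> [14, 30, 44]
dequeue()->14, [30, 44]
enqueue(26) -> [30, 44, 26]
enqueue(41) -> [30, 44, 26, 41]
enqueue(47) -> [30, 44, 26, 41, 47]

Final queue: [30, 44, 26, 41, 47]


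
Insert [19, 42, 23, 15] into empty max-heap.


Insert 19: [19]
Insert 42: [42, 19]
Insert 23: [42, 19, 23]
Insert 15: [42, 19, 23, 15]

Final heap: [42, 19, 23, 15]


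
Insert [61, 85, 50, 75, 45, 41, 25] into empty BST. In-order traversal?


Insert 61: root
Insert 85: R from 61
Insert 50: L from 61
Insert 75: R from 61 -> L from 85
Insert 45: L from 61 -> L from 50
Insert 41: L from 61 -> L from 50 -> L from 45
Insert 25: L from 61 -> L from 50 -> L from 45 -> L from 41

In-order: [25, 41, 45, 50, 61, 75, 85]


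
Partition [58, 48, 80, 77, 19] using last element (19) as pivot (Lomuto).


Pivot: 19
Place pivot at 0: [19, 48, 80, 77, 58]

Partitioned: [19, 48, 80, 77, 58]


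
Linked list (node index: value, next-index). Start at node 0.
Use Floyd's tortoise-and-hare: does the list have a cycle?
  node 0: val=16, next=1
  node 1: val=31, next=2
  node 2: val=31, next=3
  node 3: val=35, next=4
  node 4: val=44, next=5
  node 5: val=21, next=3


Floyd's tortoise (slow, +1) and hare (fast, +2):
  init: slow=0, fast=0
  step 1: slow=1, fast=2
  step 2: slow=2, fast=4
  step 3: slow=3, fast=3
  slow == fast at node 3: cycle detected

Cycle: yes


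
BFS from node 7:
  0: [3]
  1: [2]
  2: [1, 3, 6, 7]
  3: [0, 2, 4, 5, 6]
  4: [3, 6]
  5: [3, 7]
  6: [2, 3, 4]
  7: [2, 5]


Visit 7, enqueue [2, 5]
Visit 2, enqueue [1, 3, 6]
Visit 5, enqueue []
Visit 1, enqueue []
Visit 3, enqueue [0, 4]
Visit 6, enqueue []
Visit 0, enqueue []
Visit 4, enqueue []

BFS order: [7, 2, 5, 1, 3, 6, 0, 4]


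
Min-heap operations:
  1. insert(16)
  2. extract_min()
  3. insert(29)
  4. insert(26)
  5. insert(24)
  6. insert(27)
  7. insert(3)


insert(16) -> [16]
extract_min()->16, []
insert(29) -> [29]
insert(26) -> [26, 29]
insert(24) -> [24, 29, 26]
insert(27) -> [24, 27, 26, 29]
insert(3) -> [3, 24, 26, 29, 27]

Final heap: [3, 24, 26, 29, 27]


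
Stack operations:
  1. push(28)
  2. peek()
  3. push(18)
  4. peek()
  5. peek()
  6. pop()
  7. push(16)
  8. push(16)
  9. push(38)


push(28) -> [28]
peek()->28
push(18) -> [28, 18]
peek()->18
peek()->18
pop()->18, [28]
push(16) -> [28, 16]
push(16) -> [28, 16, 16]
push(38) -> [28, 16, 16, 38]

Final stack: [28, 16, 16, 38]


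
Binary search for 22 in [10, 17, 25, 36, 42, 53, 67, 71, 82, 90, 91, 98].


Step 1: lo=0, hi=11, mid=5, val=53
Step 2: lo=0, hi=4, mid=2, val=25
Step 3: lo=0, hi=1, mid=0, val=10
Step 4: lo=1, hi=1, mid=1, val=17

Not found


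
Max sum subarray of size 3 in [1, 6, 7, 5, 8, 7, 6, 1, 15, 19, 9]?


[0:3]: 14
[1:4]: 18
[2:5]: 20
[3:6]: 20
[4:7]: 21
[5:8]: 14
[6:9]: 22
[7:10]: 35
[8:11]: 43

Max: 43 at [8:11]


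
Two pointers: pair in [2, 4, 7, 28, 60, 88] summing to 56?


lo=0(2)+hi=5(88)=90
lo=0(2)+hi=4(60)=62
lo=0(2)+hi=3(28)=30
lo=1(4)+hi=3(28)=32
lo=2(7)+hi=3(28)=35

No pair found


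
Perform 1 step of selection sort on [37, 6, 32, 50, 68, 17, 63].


Initial: [37, 6, 32, 50, 68, 17, 63]
Step 1: min=6 at 1
  Swap: [6, 37, 32, 50, 68, 17, 63]

After 1 step: [6, 37, 32, 50, 68, 17, 63]


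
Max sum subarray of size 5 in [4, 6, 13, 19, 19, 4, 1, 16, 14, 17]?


[0:5]: 61
[1:6]: 61
[2:7]: 56
[3:8]: 59
[4:9]: 54
[5:10]: 52

Max: 61 at [0:5]


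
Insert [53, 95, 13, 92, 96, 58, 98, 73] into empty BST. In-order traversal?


Insert 53: root
Insert 95: R from 53
Insert 13: L from 53
Insert 92: R from 53 -> L from 95
Insert 96: R from 53 -> R from 95
Insert 58: R from 53 -> L from 95 -> L from 92
Insert 98: R from 53 -> R from 95 -> R from 96
Insert 73: R from 53 -> L from 95 -> L from 92 -> R from 58

In-order: [13, 53, 58, 73, 92, 95, 96, 98]


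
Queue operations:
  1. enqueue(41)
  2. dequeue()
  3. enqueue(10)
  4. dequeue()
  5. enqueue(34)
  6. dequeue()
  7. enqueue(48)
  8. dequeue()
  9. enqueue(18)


enqueue(41) -> [41]
dequeue()->41, []
enqueue(10) -> [10]
dequeue()->10, []
enqueue(34) -> [34]
dequeue()->34, []
enqueue(48) -> [48]
dequeue()->48, []
enqueue(18) -> [18]

Final queue: [18]


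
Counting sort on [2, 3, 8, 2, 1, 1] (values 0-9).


Input: [2, 3, 8, 2, 1, 1]
Counts: [0, 2, 2, 1, 0, 0, 0, 0, 1, 0]

Sorted: [1, 1, 2, 2, 3, 8]


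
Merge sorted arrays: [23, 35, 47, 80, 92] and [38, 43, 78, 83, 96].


Take 23 from A
Take 35 from A
Take 38 from B
Take 43 from B
Take 47 from A
Take 78 from B
Take 80 from A
Take 83 from B
Take 92 from A

Merged: [23, 35, 38, 43, 47, 78, 80, 83, 92, 96]


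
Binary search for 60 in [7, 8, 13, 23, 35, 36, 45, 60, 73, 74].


Step 1: lo=0, hi=9, mid=4, val=35
Step 2: lo=5, hi=9, mid=7, val=60

Found at index 7


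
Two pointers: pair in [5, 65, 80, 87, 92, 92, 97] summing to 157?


lo=0(5)+hi=6(97)=102
lo=1(65)+hi=6(97)=162
lo=1(65)+hi=5(92)=157

Yes: 65+92=157


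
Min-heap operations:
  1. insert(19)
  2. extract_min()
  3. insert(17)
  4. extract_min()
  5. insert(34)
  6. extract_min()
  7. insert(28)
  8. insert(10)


insert(19) -> [19]
extract_min()->19, []
insert(17) -> [17]
extract_min()->17, []
insert(34) -> [34]
extract_min()->34, []
insert(28) -> [28]
insert(10) -> [10, 28]

Final heap: [10, 28]


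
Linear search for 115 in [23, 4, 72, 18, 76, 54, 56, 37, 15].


i=0: 23!=115
i=1: 4!=115
i=2: 72!=115
i=3: 18!=115
i=4: 76!=115
i=5: 54!=115
i=6: 56!=115
i=7: 37!=115
i=8: 15!=115

Not found, 9 comps


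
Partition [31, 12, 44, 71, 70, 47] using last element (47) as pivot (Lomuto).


Pivot: 47
  31 <= 47: advance i (no swap)
  12 <= 47: advance i (no swap)
  44 <= 47: advance i (no swap)
Place pivot at 3: [31, 12, 44, 47, 70, 71]

Partitioned: [31, 12, 44, 47, 70, 71]


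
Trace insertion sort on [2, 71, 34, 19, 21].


Initial: [2, 71, 34, 19, 21]
Insert 71: [2, 71, 34, 19, 21]
Insert 34: [2, 34, 71, 19, 21]
Insert 19: [2, 19, 34, 71, 21]
Insert 21: [2, 19, 21, 34, 71]

Sorted: [2, 19, 21, 34, 71]


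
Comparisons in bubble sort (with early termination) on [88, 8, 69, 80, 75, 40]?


Algorithm: bubble sort (with early termination)
Input: [88, 8, 69, 80, 75, 40]
Sorted: [8, 40, 69, 75, 80, 88]

15


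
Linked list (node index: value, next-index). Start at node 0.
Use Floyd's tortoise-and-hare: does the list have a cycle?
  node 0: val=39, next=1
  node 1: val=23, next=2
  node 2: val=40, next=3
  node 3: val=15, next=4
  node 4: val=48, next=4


Floyd's tortoise (slow, +1) and hare (fast, +2):
  init: slow=0, fast=0
  step 1: slow=1, fast=2
  step 2: slow=2, fast=4
  step 3: slow=3, fast=4
  step 4: slow=4, fast=4
  slow == fast at node 4: cycle detected

Cycle: yes


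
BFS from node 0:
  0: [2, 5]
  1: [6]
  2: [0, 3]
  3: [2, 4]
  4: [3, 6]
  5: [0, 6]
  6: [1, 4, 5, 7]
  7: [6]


Visit 0, enqueue [2, 5]
Visit 2, enqueue [3]
Visit 5, enqueue [6]
Visit 3, enqueue [4]
Visit 6, enqueue [1, 7]
Visit 4, enqueue []
Visit 1, enqueue []
Visit 7, enqueue []

BFS order: [0, 2, 5, 3, 6, 4, 1, 7]


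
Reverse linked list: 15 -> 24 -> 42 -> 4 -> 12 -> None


Step 1: curr=15, set curr.next=prev(None) | reversed so far: 15
Step 2: curr=24, set curr.next=prev(15) | reversed so far: 24 -> 15
Step 3: curr=42, set curr.next=prev(24) | reversed so far: 42 -> 24 -> 15
Step 4: curr=4, set curr.next=prev(42) | reversed so far: 4 -> 42 -> 24 -> 15
Step 5: curr=12, set curr.next=prev(4) | reversed so far: 12 -> 4 -> 42 -> 24 -> 15

12 -> 4 -> 42 -> 24 -> 15 -> None


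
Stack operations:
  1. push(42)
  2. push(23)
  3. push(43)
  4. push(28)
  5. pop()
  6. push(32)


push(42) -> [42]
push(23) -> [42, 23]
push(43) -> [42, 23, 43]
push(28) -> [42, 23, 43, 28]
pop()->28, [42, 23, 43]
push(32) -> [42, 23, 43, 32]

Final stack: [42, 23, 43, 32]


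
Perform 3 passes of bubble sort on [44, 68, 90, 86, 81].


Initial: [44, 68, 90, 86, 81]
Pass 1: [44, 68, 86, 81, 90] (2 swaps)
Pass 2: [44, 68, 81, 86, 90] (1 swaps)
Pass 3: [44, 68, 81, 86, 90] (0 swaps)

After 3 passes: [44, 68, 81, 86, 90]


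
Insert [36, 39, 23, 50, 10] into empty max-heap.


Insert 36: [36]
Insert 39: [39, 36]
Insert 23: [39, 36, 23]
Insert 50: [50, 39, 23, 36]
Insert 10: [50, 39, 23, 36, 10]

Final heap: [50, 39, 23, 36, 10]


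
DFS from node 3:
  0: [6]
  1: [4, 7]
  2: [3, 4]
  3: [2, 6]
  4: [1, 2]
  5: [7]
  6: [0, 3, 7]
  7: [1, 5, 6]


Visit 3, push [6, 2]
Visit 2, push [4]
Visit 4, push [1]
Visit 1, push [7]
Visit 7, push [6, 5]
Visit 5, push []
Visit 6, push [0]
Visit 0, push []

DFS order: [3, 2, 4, 1, 7, 5, 6, 0]


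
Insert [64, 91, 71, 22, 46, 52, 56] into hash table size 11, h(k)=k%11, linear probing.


Insert 64: h=9 -> slot 9
Insert 91: h=3 -> slot 3
Insert 71: h=5 -> slot 5
Insert 22: h=0 -> slot 0
Insert 46: h=2 -> slot 2
Insert 52: h=8 -> slot 8
Insert 56: h=1 -> slot 1

Table: [22, 56, 46, 91, None, 71, None, None, 52, 64, None]


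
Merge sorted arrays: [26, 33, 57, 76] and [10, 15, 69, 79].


Take 10 from B
Take 15 from B
Take 26 from A
Take 33 from A
Take 57 from A
Take 69 from B
Take 76 from A

Merged: [10, 15, 26, 33, 57, 69, 76, 79]


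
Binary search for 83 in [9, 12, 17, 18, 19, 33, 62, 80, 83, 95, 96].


Step 1: lo=0, hi=10, mid=5, val=33
Step 2: lo=6, hi=10, mid=8, val=83

Found at index 8


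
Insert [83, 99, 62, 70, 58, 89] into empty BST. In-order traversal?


Insert 83: root
Insert 99: R from 83
Insert 62: L from 83
Insert 70: L from 83 -> R from 62
Insert 58: L from 83 -> L from 62
Insert 89: R from 83 -> L from 99

In-order: [58, 62, 70, 83, 89, 99]


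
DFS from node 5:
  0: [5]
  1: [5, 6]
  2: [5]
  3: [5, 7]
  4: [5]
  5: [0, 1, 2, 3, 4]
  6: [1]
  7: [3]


Visit 5, push [4, 3, 2, 1, 0]
Visit 0, push []
Visit 1, push [6]
Visit 6, push []
Visit 2, push []
Visit 3, push [7]
Visit 7, push []
Visit 4, push []

DFS order: [5, 0, 1, 6, 2, 3, 7, 4]


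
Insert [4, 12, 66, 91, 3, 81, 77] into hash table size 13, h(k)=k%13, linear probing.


Insert 4: h=4 -> slot 4
Insert 12: h=12 -> slot 12
Insert 66: h=1 -> slot 1
Insert 91: h=0 -> slot 0
Insert 3: h=3 -> slot 3
Insert 81: h=3, 2 probes -> slot 5
Insert 77: h=12, 3 probes -> slot 2

Table: [91, 66, 77, 3, 4, 81, None, None, None, None, None, None, 12]


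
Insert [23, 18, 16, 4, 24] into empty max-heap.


Insert 23: [23]
Insert 18: [23, 18]
Insert 16: [23, 18, 16]
Insert 4: [23, 18, 16, 4]
Insert 24: [24, 23, 16, 4, 18]

Final heap: [24, 23, 16, 4, 18]


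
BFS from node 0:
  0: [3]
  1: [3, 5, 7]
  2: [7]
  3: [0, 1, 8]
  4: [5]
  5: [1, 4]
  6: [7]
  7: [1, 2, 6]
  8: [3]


Visit 0, enqueue [3]
Visit 3, enqueue [1, 8]
Visit 1, enqueue [5, 7]
Visit 8, enqueue []
Visit 5, enqueue [4]
Visit 7, enqueue [2, 6]
Visit 4, enqueue []
Visit 2, enqueue []
Visit 6, enqueue []

BFS order: [0, 3, 1, 8, 5, 7, 4, 2, 6]
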